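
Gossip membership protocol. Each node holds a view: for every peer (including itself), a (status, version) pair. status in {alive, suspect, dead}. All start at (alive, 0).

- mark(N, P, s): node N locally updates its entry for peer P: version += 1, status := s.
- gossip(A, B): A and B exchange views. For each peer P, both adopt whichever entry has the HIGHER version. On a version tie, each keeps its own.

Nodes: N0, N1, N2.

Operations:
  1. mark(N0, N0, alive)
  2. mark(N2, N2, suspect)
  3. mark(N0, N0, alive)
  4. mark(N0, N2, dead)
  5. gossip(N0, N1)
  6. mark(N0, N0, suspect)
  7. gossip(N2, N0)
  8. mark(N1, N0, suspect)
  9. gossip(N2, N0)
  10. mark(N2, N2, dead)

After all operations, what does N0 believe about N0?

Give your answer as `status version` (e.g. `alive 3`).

Op 1: N0 marks N0=alive -> (alive,v1)
Op 2: N2 marks N2=suspect -> (suspect,v1)
Op 3: N0 marks N0=alive -> (alive,v2)
Op 4: N0 marks N2=dead -> (dead,v1)
Op 5: gossip N0<->N1 -> N0.N0=(alive,v2) N0.N1=(alive,v0) N0.N2=(dead,v1) | N1.N0=(alive,v2) N1.N1=(alive,v0) N1.N2=(dead,v1)
Op 6: N0 marks N0=suspect -> (suspect,v3)
Op 7: gossip N2<->N0 -> N2.N0=(suspect,v3) N2.N1=(alive,v0) N2.N2=(suspect,v1) | N0.N0=(suspect,v3) N0.N1=(alive,v0) N0.N2=(dead,v1)
Op 8: N1 marks N0=suspect -> (suspect,v3)
Op 9: gossip N2<->N0 -> N2.N0=(suspect,v3) N2.N1=(alive,v0) N2.N2=(suspect,v1) | N0.N0=(suspect,v3) N0.N1=(alive,v0) N0.N2=(dead,v1)
Op 10: N2 marks N2=dead -> (dead,v2)

Answer: suspect 3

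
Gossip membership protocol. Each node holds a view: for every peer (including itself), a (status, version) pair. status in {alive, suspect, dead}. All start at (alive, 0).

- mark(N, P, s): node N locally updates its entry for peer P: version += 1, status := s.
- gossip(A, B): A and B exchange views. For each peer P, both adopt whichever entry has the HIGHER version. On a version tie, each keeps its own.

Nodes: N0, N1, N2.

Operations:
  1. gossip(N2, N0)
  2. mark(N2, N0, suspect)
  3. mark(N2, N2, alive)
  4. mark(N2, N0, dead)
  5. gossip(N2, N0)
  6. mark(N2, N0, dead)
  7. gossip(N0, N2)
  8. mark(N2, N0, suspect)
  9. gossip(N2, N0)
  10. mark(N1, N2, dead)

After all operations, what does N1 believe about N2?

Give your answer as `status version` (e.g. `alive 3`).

Op 1: gossip N2<->N0 -> N2.N0=(alive,v0) N2.N1=(alive,v0) N2.N2=(alive,v0) | N0.N0=(alive,v0) N0.N1=(alive,v0) N0.N2=(alive,v0)
Op 2: N2 marks N0=suspect -> (suspect,v1)
Op 3: N2 marks N2=alive -> (alive,v1)
Op 4: N2 marks N0=dead -> (dead,v2)
Op 5: gossip N2<->N0 -> N2.N0=(dead,v2) N2.N1=(alive,v0) N2.N2=(alive,v1) | N0.N0=(dead,v2) N0.N1=(alive,v0) N0.N2=(alive,v1)
Op 6: N2 marks N0=dead -> (dead,v3)
Op 7: gossip N0<->N2 -> N0.N0=(dead,v3) N0.N1=(alive,v0) N0.N2=(alive,v1) | N2.N0=(dead,v3) N2.N1=(alive,v0) N2.N2=(alive,v1)
Op 8: N2 marks N0=suspect -> (suspect,v4)
Op 9: gossip N2<->N0 -> N2.N0=(suspect,v4) N2.N1=(alive,v0) N2.N2=(alive,v1) | N0.N0=(suspect,v4) N0.N1=(alive,v0) N0.N2=(alive,v1)
Op 10: N1 marks N2=dead -> (dead,v1)

Answer: dead 1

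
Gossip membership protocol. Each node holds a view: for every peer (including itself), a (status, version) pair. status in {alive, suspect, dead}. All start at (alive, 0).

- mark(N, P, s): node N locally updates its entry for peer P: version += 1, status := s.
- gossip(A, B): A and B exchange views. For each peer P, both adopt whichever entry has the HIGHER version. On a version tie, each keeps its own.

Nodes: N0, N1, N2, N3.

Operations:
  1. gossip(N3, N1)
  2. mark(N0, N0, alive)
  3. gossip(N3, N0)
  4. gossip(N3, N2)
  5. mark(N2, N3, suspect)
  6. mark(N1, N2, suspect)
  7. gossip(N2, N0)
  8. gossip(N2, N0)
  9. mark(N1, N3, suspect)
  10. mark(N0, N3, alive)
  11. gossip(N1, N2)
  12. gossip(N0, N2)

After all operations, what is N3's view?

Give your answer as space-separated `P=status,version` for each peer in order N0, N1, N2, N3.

Op 1: gossip N3<->N1 -> N3.N0=(alive,v0) N3.N1=(alive,v0) N3.N2=(alive,v0) N3.N3=(alive,v0) | N1.N0=(alive,v0) N1.N1=(alive,v0) N1.N2=(alive,v0) N1.N3=(alive,v0)
Op 2: N0 marks N0=alive -> (alive,v1)
Op 3: gossip N3<->N0 -> N3.N0=(alive,v1) N3.N1=(alive,v0) N3.N2=(alive,v0) N3.N3=(alive,v0) | N0.N0=(alive,v1) N0.N1=(alive,v0) N0.N2=(alive,v0) N0.N3=(alive,v0)
Op 4: gossip N3<->N2 -> N3.N0=(alive,v1) N3.N1=(alive,v0) N3.N2=(alive,v0) N3.N3=(alive,v0) | N2.N0=(alive,v1) N2.N1=(alive,v0) N2.N2=(alive,v0) N2.N3=(alive,v0)
Op 5: N2 marks N3=suspect -> (suspect,v1)
Op 6: N1 marks N2=suspect -> (suspect,v1)
Op 7: gossip N2<->N0 -> N2.N0=(alive,v1) N2.N1=(alive,v0) N2.N2=(alive,v0) N2.N3=(suspect,v1) | N0.N0=(alive,v1) N0.N1=(alive,v0) N0.N2=(alive,v0) N0.N3=(suspect,v1)
Op 8: gossip N2<->N0 -> N2.N0=(alive,v1) N2.N1=(alive,v0) N2.N2=(alive,v0) N2.N3=(suspect,v1) | N0.N0=(alive,v1) N0.N1=(alive,v0) N0.N2=(alive,v0) N0.N3=(suspect,v1)
Op 9: N1 marks N3=suspect -> (suspect,v1)
Op 10: N0 marks N3=alive -> (alive,v2)
Op 11: gossip N1<->N2 -> N1.N0=(alive,v1) N1.N1=(alive,v0) N1.N2=(suspect,v1) N1.N3=(suspect,v1) | N2.N0=(alive,v1) N2.N1=(alive,v0) N2.N2=(suspect,v1) N2.N3=(suspect,v1)
Op 12: gossip N0<->N2 -> N0.N0=(alive,v1) N0.N1=(alive,v0) N0.N2=(suspect,v1) N0.N3=(alive,v2) | N2.N0=(alive,v1) N2.N1=(alive,v0) N2.N2=(suspect,v1) N2.N3=(alive,v2)

Answer: N0=alive,1 N1=alive,0 N2=alive,0 N3=alive,0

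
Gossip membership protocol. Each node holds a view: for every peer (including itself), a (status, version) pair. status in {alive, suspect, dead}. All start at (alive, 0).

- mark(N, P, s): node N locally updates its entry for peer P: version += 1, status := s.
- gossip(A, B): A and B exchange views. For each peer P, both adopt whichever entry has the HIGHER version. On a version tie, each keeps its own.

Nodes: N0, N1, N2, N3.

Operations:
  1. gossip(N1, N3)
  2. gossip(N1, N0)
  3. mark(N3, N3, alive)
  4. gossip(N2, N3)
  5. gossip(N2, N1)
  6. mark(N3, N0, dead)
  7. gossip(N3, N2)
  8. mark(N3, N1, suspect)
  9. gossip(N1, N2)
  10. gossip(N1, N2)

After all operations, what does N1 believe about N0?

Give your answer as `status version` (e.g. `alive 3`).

Op 1: gossip N1<->N3 -> N1.N0=(alive,v0) N1.N1=(alive,v0) N1.N2=(alive,v0) N1.N3=(alive,v0) | N3.N0=(alive,v0) N3.N1=(alive,v0) N3.N2=(alive,v0) N3.N3=(alive,v0)
Op 2: gossip N1<->N0 -> N1.N0=(alive,v0) N1.N1=(alive,v0) N1.N2=(alive,v0) N1.N3=(alive,v0) | N0.N0=(alive,v0) N0.N1=(alive,v0) N0.N2=(alive,v0) N0.N3=(alive,v0)
Op 3: N3 marks N3=alive -> (alive,v1)
Op 4: gossip N2<->N3 -> N2.N0=(alive,v0) N2.N1=(alive,v0) N2.N2=(alive,v0) N2.N3=(alive,v1) | N3.N0=(alive,v0) N3.N1=(alive,v0) N3.N2=(alive,v0) N3.N3=(alive,v1)
Op 5: gossip N2<->N1 -> N2.N0=(alive,v0) N2.N1=(alive,v0) N2.N2=(alive,v0) N2.N3=(alive,v1) | N1.N0=(alive,v0) N1.N1=(alive,v0) N1.N2=(alive,v0) N1.N3=(alive,v1)
Op 6: N3 marks N0=dead -> (dead,v1)
Op 7: gossip N3<->N2 -> N3.N0=(dead,v1) N3.N1=(alive,v0) N3.N2=(alive,v0) N3.N3=(alive,v1) | N2.N0=(dead,v1) N2.N1=(alive,v0) N2.N2=(alive,v0) N2.N3=(alive,v1)
Op 8: N3 marks N1=suspect -> (suspect,v1)
Op 9: gossip N1<->N2 -> N1.N0=(dead,v1) N1.N1=(alive,v0) N1.N2=(alive,v0) N1.N3=(alive,v1) | N2.N0=(dead,v1) N2.N1=(alive,v0) N2.N2=(alive,v0) N2.N3=(alive,v1)
Op 10: gossip N1<->N2 -> N1.N0=(dead,v1) N1.N1=(alive,v0) N1.N2=(alive,v0) N1.N3=(alive,v1) | N2.N0=(dead,v1) N2.N1=(alive,v0) N2.N2=(alive,v0) N2.N3=(alive,v1)

Answer: dead 1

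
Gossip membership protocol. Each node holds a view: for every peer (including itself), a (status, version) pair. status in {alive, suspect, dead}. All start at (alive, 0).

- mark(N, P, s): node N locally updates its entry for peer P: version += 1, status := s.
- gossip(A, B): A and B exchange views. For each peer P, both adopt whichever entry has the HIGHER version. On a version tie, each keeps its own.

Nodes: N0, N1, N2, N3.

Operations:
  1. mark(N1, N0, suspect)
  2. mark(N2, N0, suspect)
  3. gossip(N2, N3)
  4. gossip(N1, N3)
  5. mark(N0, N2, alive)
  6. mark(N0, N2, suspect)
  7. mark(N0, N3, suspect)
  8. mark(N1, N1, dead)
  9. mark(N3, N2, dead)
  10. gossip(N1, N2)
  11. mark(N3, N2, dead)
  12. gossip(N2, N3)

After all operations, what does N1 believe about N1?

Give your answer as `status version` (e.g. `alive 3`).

Op 1: N1 marks N0=suspect -> (suspect,v1)
Op 2: N2 marks N0=suspect -> (suspect,v1)
Op 3: gossip N2<->N3 -> N2.N0=(suspect,v1) N2.N1=(alive,v0) N2.N2=(alive,v0) N2.N3=(alive,v0) | N3.N0=(suspect,v1) N3.N1=(alive,v0) N3.N2=(alive,v0) N3.N3=(alive,v0)
Op 4: gossip N1<->N3 -> N1.N0=(suspect,v1) N1.N1=(alive,v0) N1.N2=(alive,v0) N1.N3=(alive,v0) | N3.N0=(suspect,v1) N3.N1=(alive,v0) N3.N2=(alive,v0) N3.N3=(alive,v0)
Op 5: N0 marks N2=alive -> (alive,v1)
Op 6: N0 marks N2=suspect -> (suspect,v2)
Op 7: N0 marks N3=suspect -> (suspect,v1)
Op 8: N1 marks N1=dead -> (dead,v1)
Op 9: N3 marks N2=dead -> (dead,v1)
Op 10: gossip N1<->N2 -> N1.N0=(suspect,v1) N1.N1=(dead,v1) N1.N2=(alive,v0) N1.N3=(alive,v0) | N2.N0=(suspect,v1) N2.N1=(dead,v1) N2.N2=(alive,v0) N2.N3=(alive,v0)
Op 11: N3 marks N2=dead -> (dead,v2)
Op 12: gossip N2<->N3 -> N2.N0=(suspect,v1) N2.N1=(dead,v1) N2.N2=(dead,v2) N2.N3=(alive,v0) | N3.N0=(suspect,v1) N3.N1=(dead,v1) N3.N2=(dead,v2) N3.N3=(alive,v0)

Answer: dead 1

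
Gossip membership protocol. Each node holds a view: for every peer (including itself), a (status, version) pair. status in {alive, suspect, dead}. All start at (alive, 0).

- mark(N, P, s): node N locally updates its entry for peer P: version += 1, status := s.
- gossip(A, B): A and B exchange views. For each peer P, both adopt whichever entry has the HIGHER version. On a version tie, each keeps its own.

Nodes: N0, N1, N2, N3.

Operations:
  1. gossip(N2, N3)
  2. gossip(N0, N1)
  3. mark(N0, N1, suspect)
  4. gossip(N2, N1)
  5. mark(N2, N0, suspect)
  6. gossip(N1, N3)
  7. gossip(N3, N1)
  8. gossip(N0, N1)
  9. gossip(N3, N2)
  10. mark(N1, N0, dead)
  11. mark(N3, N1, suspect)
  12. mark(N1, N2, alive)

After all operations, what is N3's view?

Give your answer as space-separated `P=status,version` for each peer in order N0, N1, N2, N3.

Answer: N0=suspect,1 N1=suspect,1 N2=alive,0 N3=alive,0

Derivation:
Op 1: gossip N2<->N3 -> N2.N0=(alive,v0) N2.N1=(alive,v0) N2.N2=(alive,v0) N2.N3=(alive,v0) | N3.N0=(alive,v0) N3.N1=(alive,v0) N3.N2=(alive,v0) N3.N3=(alive,v0)
Op 2: gossip N0<->N1 -> N0.N0=(alive,v0) N0.N1=(alive,v0) N0.N2=(alive,v0) N0.N3=(alive,v0) | N1.N0=(alive,v0) N1.N1=(alive,v0) N1.N2=(alive,v0) N1.N3=(alive,v0)
Op 3: N0 marks N1=suspect -> (suspect,v1)
Op 4: gossip N2<->N1 -> N2.N0=(alive,v0) N2.N1=(alive,v0) N2.N2=(alive,v0) N2.N3=(alive,v0) | N1.N0=(alive,v0) N1.N1=(alive,v0) N1.N2=(alive,v0) N1.N3=(alive,v0)
Op 5: N2 marks N0=suspect -> (suspect,v1)
Op 6: gossip N1<->N3 -> N1.N0=(alive,v0) N1.N1=(alive,v0) N1.N2=(alive,v0) N1.N3=(alive,v0) | N3.N0=(alive,v0) N3.N1=(alive,v0) N3.N2=(alive,v0) N3.N3=(alive,v0)
Op 7: gossip N3<->N1 -> N3.N0=(alive,v0) N3.N1=(alive,v0) N3.N2=(alive,v0) N3.N3=(alive,v0) | N1.N0=(alive,v0) N1.N1=(alive,v0) N1.N2=(alive,v0) N1.N3=(alive,v0)
Op 8: gossip N0<->N1 -> N0.N0=(alive,v0) N0.N1=(suspect,v1) N0.N2=(alive,v0) N0.N3=(alive,v0) | N1.N0=(alive,v0) N1.N1=(suspect,v1) N1.N2=(alive,v0) N1.N3=(alive,v0)
Op 9: gossip N3<->N2 -> N3.N0=(suspect,v1) N3.N1=(alive,v0) N3.N2=(alive,v0) N3.N3=(alive,v0) | N2.N0=(suspect,v1) N2.N1=(alive,v0) N2.N2=(alive,v0) N2.N3=(alive,v0)
Op 10: N1 marks N0=dead -> (dead,v1)
Op 11: N3 marks N1=suspect -> (suspect,v1)
Op 12: N1 marks N2=alive -> (alive,v1)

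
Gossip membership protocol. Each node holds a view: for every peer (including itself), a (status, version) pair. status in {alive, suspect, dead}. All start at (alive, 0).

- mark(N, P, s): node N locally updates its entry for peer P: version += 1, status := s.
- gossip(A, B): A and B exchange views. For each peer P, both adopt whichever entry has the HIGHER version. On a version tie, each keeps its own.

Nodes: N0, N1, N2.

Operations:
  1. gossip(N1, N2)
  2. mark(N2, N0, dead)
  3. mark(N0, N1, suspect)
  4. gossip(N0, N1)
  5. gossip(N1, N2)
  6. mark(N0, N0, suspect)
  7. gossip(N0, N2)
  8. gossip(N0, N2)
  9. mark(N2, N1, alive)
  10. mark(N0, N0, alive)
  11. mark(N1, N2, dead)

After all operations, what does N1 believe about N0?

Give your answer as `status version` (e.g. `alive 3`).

Answer: dead 1

Derivation:
Op 1: gossip N1<->N2 -> N1.N0=(alive,v0) N1.N1=(alive,v0) N1.N2=(alive,v0) | N2.N0=(alive,v0) N2.N1=(alive,v0) N2.N2=(alive,v0)
Op 2: N2 marks N0=dead -> (dead,v1)
Op 3: N0 marks N1=suspect -> (suspect,v1)
Op 4: gossip N0<->N1 -> N0.N0=(alive,v0) N0.N1=(suspect,v1) N0.N2=(alive,v0) | N1.N0=(alive,v0) N1.N1=(suspect,v1) N1.N2=(alive,v0)
Op 5: gossip N1<->N2 -> N1.N0=(dead,v1) N1.N1=(suspect,v1) N1.N2=(alive,v0) | N2.N0=(dead,v1) N2.N1=(suspect,v1) N2.N2=(alive,v0)
Op 6: N0 marks N0=suspect -> (suspect,v1)
Op 7: gossip N0<->N2 -> N0.N0=(suspect,v1) N0.N1=(suspect,v1) N0.N2=(alive,v0) | N2.N0=(dead,v1) N2.N1=(suspect,v1) N2.N2=(alive,v0)
Op 8: gossip N0<->N2 -> N0.N0=(suspect,v1) N0.N1=(suspect,v1) N0.N2=(alive,v0) | N2.N0=(dead,v1) N2.N1=(suspect,v1) N2.N2=(alive,v0)
Op 9: N2 marks N1=alive -> (alive,v2)
Op 10: N0 marks N0=alive -> (alive,v2)
Op 11: N1 marks N2=dead -> (dead,v1)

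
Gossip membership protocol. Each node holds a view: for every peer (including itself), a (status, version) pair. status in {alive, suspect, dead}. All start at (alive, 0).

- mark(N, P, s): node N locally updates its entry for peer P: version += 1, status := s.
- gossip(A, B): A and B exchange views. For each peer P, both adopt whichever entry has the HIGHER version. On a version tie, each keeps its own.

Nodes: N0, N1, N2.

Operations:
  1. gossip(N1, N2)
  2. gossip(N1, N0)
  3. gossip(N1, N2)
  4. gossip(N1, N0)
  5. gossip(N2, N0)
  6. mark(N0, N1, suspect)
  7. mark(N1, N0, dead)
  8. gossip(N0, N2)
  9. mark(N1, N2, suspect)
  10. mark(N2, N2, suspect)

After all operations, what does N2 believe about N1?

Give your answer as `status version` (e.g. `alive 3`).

Op 1: gossip N1<->N2 -> N1.N0=(alive,v0) N1.N1=(alive,v0) N1.N2=(alive,v0) | N2.N0=(alive,v0) N2.N1=(alive,v0) N2.N2=(alive,v0)
Op 2: gossip N1<->N0 -> N1.N0=(alive,v0) N1.N1=(alive,v0) N1.N2=(alive,v0) | N0.N0=(alive,v0) N0.N1=(alive,v0) N0.N2=(alive,v0)
Op 3: gossip N1<->N2 -> N1.N0=(alive,v0) N1.N1=(alive,v0) N1.N2=(alive,v0) | N2.N0=(alive,v0) N2.N1=(alive,v0) N2.N2=(alive,v0)
Op 4: gossip N1<->N0 -> N1.N0=(alive,v0) N1.N1=(alive,v0) N1.N2=(alive,v0) | N0.N0=(alive,v0) N0.N1=(alive,v0) N0.N2=(alive,v0)
Op 5: gossip N2<->N0 -> N2.N0=(alive,v0) N2.N1=(alive,v0) N2.N2=(alive,v0) | N0.N0=(alive,v0) N0.N1=(alive,v0) N0.N2=(alive,v0)
Op 6: N0 marks N1=suspect -> (suspect,v1)
Op 7: N1 marks N0=dead -> (dead,v1)
Op 8: gossip N0<->N2 -> N0.N0=(alive,v0) N0.N1=(suspect,v1) N0.N2=(alive,v0) | N2.N0=(alive,v0) N2.N1=(suspect,v1) N2.N2=(alive,v0)
Op 9: N1 marks N2=suspect -> (suspect,v1)
Op 10: N2 marks N2=suspect -> (suspect,v1)

Answer: suspect 1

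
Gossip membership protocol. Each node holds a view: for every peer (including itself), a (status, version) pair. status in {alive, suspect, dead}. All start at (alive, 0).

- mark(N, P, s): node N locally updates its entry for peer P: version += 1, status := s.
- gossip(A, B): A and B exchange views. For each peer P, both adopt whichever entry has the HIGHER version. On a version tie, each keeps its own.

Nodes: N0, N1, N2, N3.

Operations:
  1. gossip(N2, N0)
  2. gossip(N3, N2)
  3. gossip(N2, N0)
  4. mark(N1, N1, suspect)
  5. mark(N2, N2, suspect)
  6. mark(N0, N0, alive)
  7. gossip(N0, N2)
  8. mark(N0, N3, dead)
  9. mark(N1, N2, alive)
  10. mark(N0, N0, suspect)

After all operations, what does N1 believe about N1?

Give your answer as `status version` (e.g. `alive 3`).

Op 1: gossip N2<->N0 -> N2.N0=(alive,v0) N2.N1=(alive,v0) N2.N2=(alive,v0) N2.N3=(alive,v0) | N0.N0=(alive,v0) N0.N1=(alive,v0) N0.N2=(alive,v0) N0.N3=(alive,v0)
Op 2: gossip N3<->N2 -> N3.N0=(alive,v0) N3.N1=(alive,v0) N3.N2=(alive,v0) N3.N3=(alive,v0) | N2.N0=(alive,v0) N2.N1=(alive,v0) N2.N2=(alive,v0) N2.N3=(alive,v0)
Op 3: gossip N2<->N0 -> N2.N0=(alive,v0) N2.N1=(alive,v0) N2.N2=(alive,v0) N2.N3=(alive,v0) | N0.N0=(alive,v0) N0.N1=(alive,v0) N0.N2=(alive,v0) N0.N3=(alive,v0)
Op 4: N1 marks N1=suspect -> (suspect,v1)
Op 5: N2 marks N2=suspect -> (suspect,v1)
Op 6: N0 marks N0=alive -> (alive,v1)
Op 7: gossip N0<->N2 -> N0.N0=(alive,v1) N0.N1=(alive,v0) N0.N2=(suspect,v1) N0.N3=(alive,v0) | N2.N0=(alive,v1) N2.N1=(alive,v0) N2.N2=(suspect,v1) N2.N3=(alive,v0)
Op 8: N0 marks N3=dead -> (dead,v1)
Op 9: N1 marks N2=alive -> (alive,v1)
Op 10: N0 marks N0=suspect -> (suspect,v2)

Answer: suspect 1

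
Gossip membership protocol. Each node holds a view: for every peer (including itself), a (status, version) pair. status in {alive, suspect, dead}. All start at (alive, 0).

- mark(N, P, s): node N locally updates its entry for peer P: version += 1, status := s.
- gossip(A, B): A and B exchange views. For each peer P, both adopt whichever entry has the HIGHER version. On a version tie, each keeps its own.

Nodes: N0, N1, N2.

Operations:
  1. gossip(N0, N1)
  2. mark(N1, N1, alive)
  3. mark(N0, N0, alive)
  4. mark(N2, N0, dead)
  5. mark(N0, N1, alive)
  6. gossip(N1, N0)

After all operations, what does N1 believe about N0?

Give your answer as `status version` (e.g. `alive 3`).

Op 1: gossip N0<->N1 -> N0.N0=(alive,v0) N0.N1=(alive,v0) N0.N2=(alive,v0) | N1.N0=(alive,v0) N1.N1=(alive,v0) N1.N2=(alive,v0)
Op 2: N1 marks N1=alive -> (alive,v1)
Op 3: N0 marks N0=alive -> (alive,v1)
Op 4: N2 marks N0=dead -> (dead,v1)
Op 5: N0 marks N1=alive -> (alive,v1)
Op 6: gossip N1<->N0 -> N1.N0=(alive,v1) N1.N1=(alive,v1) N1.N2=(alive,v0) | N0.N0=(alive,v1) N0.N1=(alive,v1) N0.N2=(alive,v0)

Answer: alive 1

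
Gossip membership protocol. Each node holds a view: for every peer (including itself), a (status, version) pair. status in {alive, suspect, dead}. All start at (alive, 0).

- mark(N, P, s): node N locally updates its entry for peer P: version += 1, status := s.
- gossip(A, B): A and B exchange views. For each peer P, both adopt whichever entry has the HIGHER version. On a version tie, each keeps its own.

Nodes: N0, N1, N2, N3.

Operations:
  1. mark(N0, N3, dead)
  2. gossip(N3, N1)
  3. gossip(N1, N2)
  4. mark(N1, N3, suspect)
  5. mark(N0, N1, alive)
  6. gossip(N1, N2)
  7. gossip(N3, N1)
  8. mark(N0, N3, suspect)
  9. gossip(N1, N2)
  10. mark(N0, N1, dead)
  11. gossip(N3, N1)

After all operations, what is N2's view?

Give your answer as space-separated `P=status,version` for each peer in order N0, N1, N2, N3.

Op 1: N0 marks N3=dead -> (dead,v1)
Op 2: gossip N3<->N1 -> N3.N0=(alive,v0) N3.N1=(alive,v0) N3.N2=(alive,v0) N3.N3=(alive,v0) | N1.N0=(alive,v0) N1.N1=(alive,v0) N1.N2=(alive,v0) N1.N3=(alive,v0)
Op 3: gossip N1<->N2 -> N1.N0=(alive,v0) N1.N1=(alive,v0) N1.N2=(alive,v0) N1.N3=(alive,v0) | N2.N0=(alive,v0) N2.N1=(alive,v0) N2.N2=(alive,v0) N2.N3=(alive,v0)
Op 4: N1 marks N3=suspect -> (suspect,v1)
Op 5: N0 marks N1=alive -> (alive,v1)
Op 6: gossip N1<->N2 -> N1.N0=(alive,v0) N1.N1=(alive,v0) N1.N2=(alive,v0) N1.N3=(suspect,v1) | N2.N0=(alive,v0) N2.N1=(alive,v0) N2.N2=(alive,v0) N2.N3=(suspect,v1)
Op 7: gossip N3<->N1 -> N3.N0=(alive,v0) N3.N1=(alive,v0) N3.N2=(alive,v0) N3.N3=(suspect,v1) | N1.N0=(alive,v0) N1.N1=(alive,v0) N1.N2=(alive,v0) N1.N3=(suspect,v1)
Op 8: N0 marks N3=suspect -> (suspect,v2)
Op 9: gossip N1<->N2 -> N1.N0=(alive,v0) N1.N1=(alive,v0) N1.N2=(alive,v0) N1.N3=(suspect,v1) | N2.N0=(alive,v0) N2.N1=(alive,v0) N2.N2=(alive,v0) N2.N3=(suspect,v1)
Op 10: N0 marks N1=dead -> (dead,v2)
Op 11: gossip N3<->N1 -> N3.N0=(alive,v0) N3.N1=(alive,v0) N3.N2=(alive,v0) N3.N3=(suspect,v1) | N1.N0=(alive,v0) N1.N1=(alive,v0) N1.N2=(alive,v0) N1.N3=(suspect,v1)

Answer: N0=alive,0 N1=alive,0 N2=alive,0 N3=suspect,1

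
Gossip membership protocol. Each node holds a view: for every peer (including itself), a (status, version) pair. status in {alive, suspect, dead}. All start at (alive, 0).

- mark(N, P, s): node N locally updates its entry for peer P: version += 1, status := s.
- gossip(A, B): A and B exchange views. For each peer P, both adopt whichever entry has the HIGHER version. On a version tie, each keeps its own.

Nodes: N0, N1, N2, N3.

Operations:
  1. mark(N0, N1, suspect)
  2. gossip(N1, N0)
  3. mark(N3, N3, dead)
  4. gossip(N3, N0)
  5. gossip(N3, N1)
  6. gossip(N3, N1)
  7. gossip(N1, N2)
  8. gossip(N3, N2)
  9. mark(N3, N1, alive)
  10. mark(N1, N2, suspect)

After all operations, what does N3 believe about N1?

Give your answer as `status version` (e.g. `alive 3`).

Op 1: N0 marks N1=suspect -> (suspect,v1)
Op 2: gossip N1<->N0 -> N1.N0=(alive,v0) N1.N1=(suspect,v1) N1.N2=(alive,v0) N1.N3=(alive,v0) | N0.N0=(alive,v0) N0.N1=(suspect,v1) N0.N2=(alive,v0) N0.N3=(alive,v0)
Op 3: N3 marks N3=dead -> (dead,v1)
Op 4: gossip N3<->N0 -> N3.N0=(alive,v0) N3.N1=(suspect,v1) N3.N2=(alive,v0) N3.N3=(dead,v1) | N0.N0=(alive,v0) N0.N1=(suspect,v1) N0.N2=(alive,v0) N0.N3=(dead,v1)
Op 5: gossip N3<->N1 -> N3.N0=(alive,v0) N3.N1=(suspect,v1) N3.N2=(alive,v0) N3.N3=(dead,v1) | N1.N0=(alive,v0) N1.N1=(suspect,v1) N1.N2=(alive,v0) N1.N3=(dead,v1)
Op 6: gossip N3<->N1 -> N3.N0=(alive,v0) N3.N1=(suspect,v1) N3.N2=(alive,v0) N3.N3=(dead,v1) | N1.N0=(alive,v0) N1.N1=(suspect,v1) N1.N2=(alive,v0) N1.N3=(dead,v1)
Op 7: gossip N1<->N2 -> N1.N0=(alive,v0) N1.N1=(suspect,v1) N1.N2=(alive,v0) N1.N3=(dead,v1) | N2.N0=(alive,v0) N2.N1=(suspect,v1) N2.N2=(alive,v0) N2.N3=(dead,v1)
Op 8: gossip N3<->N2 -> N3.N0=(alive,v0) N3.N1=(suspect,v1) N3.N2=(alive,v0) N3.N3=(dead,v1) | N2.N0=(alive,v0) N2.N1=(suspect,v1) N2.N2=(alive,v0) N2.N3=(dead,v1)
Op 9: N3 marks N1=alive -> (alive,v2)
Op 10: N1 marks N2=suspect -> (suspect,v1)

Answer: alive 2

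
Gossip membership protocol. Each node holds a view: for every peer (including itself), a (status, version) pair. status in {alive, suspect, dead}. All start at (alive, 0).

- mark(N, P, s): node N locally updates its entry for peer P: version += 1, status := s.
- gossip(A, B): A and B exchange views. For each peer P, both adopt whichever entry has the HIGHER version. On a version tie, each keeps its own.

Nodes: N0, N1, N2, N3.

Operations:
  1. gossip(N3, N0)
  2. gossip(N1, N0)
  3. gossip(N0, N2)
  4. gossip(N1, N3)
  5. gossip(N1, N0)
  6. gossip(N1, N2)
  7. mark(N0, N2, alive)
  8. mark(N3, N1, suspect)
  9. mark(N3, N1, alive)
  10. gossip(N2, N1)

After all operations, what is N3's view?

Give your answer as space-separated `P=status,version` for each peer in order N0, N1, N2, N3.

Op 1: gossip N3<->N0 -> N3.N0=(alive,v0) N3.N1=(alive,v0) N3.N2=(alive,v0) N3.N3=(alive,v0) | N0.N0=(alive,v0) N0.N1=(alive,v0) N0.N2=(alive,v0) N0.N3=(alive,v0)
Op 2: gossip N1<->N0 -> N1.N0=(alive,v0) N1.N1=(alive,v0) N1.N2=(alive,v0) N1.N3=(alive,v0) | N0.N0=(alive,v0) N0.N1=(alive,v0) N0.N2=(alive,v0) N0.N3=(alive,v0)
Op 3: gossip N0<->N2 -> N0.N0=(alive,v0) N0.N1=(alive,v0) N0.N2=(alive,v0) N0.N3=(alive,v0) | N2.N0=(alive,v0) N2.N1=(alive,v0) N2.N2=(alive,v0) N2.N3=(alive,v0)
Op 4: gossip N1<->N3 -> N1.N0=(alive,v0) N1.N1=(alive,v0) N1.N2=(alive,v0) N1.N3=(alive,v0) | N3.N0=(alive,v0) N3.N1=(alive,v0) N3.N2=(alive,v0) N3.N3=(alive,v0)
Op 5: gossip N1<->N0 -> N1.N0=(alive,v0) N1.N1=(alive,v0) N1.N2=(alive,v0) N1.N3=(alive,v0) | N0.N0=(alive,v0) N0.N1=(alive,v0) N0.N2=(alive,v0) N0.N3=(alive,v0)
Op 6: gossip N1<->N2 -> N1.N0=(alive,v0) N1.N1=(alive,v0) N1.N2=(alive,v0) N1.N3=(alive,v0) | N2.N0=(alive,v0) N2.N1=(alive,v0) N2.N2=(alive,v0) N2.N3=(alive,v0)
Op 7: N0 marks N2=alive -> (alive,v1)
Op 8: N3 marks N1=suspect -> (suspect,v1)
Op 9: N3 marks N1=alive -> (alive,v2)
Op 10: gossip N2<->N1 -> N2.N0=(alive,v0) N2.N1=(alive,v0) N2.N2=(alive,v0) N2.N3=(alive,v0) | N1.N0=(alive,v0) N1.N1=(alive,v0) N1.N2=(alive,v0) N1.N3=(alive,v0)

Answer: N0=alive,0 N1=alive,2 N2=alive,0 N3=alive,0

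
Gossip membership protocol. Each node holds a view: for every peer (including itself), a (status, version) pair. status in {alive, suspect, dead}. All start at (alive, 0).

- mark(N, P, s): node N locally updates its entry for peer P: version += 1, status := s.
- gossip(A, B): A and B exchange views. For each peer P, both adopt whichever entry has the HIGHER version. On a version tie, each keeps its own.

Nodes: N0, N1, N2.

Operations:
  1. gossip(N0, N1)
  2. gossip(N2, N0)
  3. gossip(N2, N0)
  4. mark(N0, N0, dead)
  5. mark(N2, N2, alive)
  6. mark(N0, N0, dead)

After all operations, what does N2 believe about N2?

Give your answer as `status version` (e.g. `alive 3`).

Op 1: gossip N0<->N1 -> N0.N0=(alive,v0) N0.N1=(alive,v0) N0.N2=(alive,v0) | N1.N0=(alive,v0) N1.N1=(alive,v0) N1.N2=(alive,v0)
Op 2: gossip N2<->N0 -> N2.N0=(alive,v0) N2.N1=(alive,v0) N2.N2=(alive,v0) | N0.N0=(alive,v0) N0.N1=(alive,v0) N0.N2=(alive,v0)
Op 3: gossip N2<->N0 -> N2.N0=(alive,v0) N2.N1=(alive,v0) N2.N2=(alive,v0) | N0.N0=(alive,v0) N0.N1=(alive,v0) N0.N2=(alive,v0)
Op 4: N0 marks N0=dead -> (dead,v1)
Op 5: N2 marks N2=alive -> (alive,v1)
Op 6: N0 marks N0=dead -> (dead,v2)

Answer: alive 1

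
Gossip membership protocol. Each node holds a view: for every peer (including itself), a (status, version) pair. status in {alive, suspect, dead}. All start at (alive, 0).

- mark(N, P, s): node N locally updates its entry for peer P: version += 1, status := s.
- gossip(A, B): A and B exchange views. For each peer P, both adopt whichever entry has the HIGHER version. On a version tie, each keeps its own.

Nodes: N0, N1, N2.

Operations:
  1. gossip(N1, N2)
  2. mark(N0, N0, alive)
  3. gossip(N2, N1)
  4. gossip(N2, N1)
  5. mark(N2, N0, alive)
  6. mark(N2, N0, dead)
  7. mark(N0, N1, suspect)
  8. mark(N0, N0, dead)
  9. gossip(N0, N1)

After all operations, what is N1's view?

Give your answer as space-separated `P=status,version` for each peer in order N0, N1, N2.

Op 1: gossip N1<->N2 -> N1.N0=(alive,v0) N1.N1=(alive,v0) N1.N2=(alive,v0) | N2.N0=(alive,v0) N2.N1=(alive,v0) N2.N2=(alive,v0)
Op 2: N0 marks N0=alive -> (alive,v1)
Op 3: gossip N2<->N1 -> N2.N0=(alive,v0) N2.N1=(alive,v0) N2.N2=(alive,v0) | N1.N0=(alive,v0) N1.N1=(alive,v0) N1.N2=(alive,v0)
Op 4: gossip N2<->N1 -> N2.N0=(alive,v0) N2.N1=(alive,v0) N2.N2=(alive,v0) | N1.N0=(alive,v0) N1.N1=(alive,v0) N1.N2=(alive,v0)
Op 5: N2 marks N0=alive -> (alive,v1)
Op 6: N2 marks N0=dead -> (dead,v2)
Op 7: N0 marks N1=suspect -> (suspect,v1)
Op 8: N0 marks N0=dead -> (dead,v2)
Op 9: gossip N0<->N1 -> N0.N0=(dead,v2) N0.N1=(suspect,v1) N0.N2=(alive,v0) | N1.N0=(dead,v2) N1.N1=(suspect,v1) N1.N2=(alive,v0)

Answer: N0=dead,2 N1=suspect,1 N2=alive,0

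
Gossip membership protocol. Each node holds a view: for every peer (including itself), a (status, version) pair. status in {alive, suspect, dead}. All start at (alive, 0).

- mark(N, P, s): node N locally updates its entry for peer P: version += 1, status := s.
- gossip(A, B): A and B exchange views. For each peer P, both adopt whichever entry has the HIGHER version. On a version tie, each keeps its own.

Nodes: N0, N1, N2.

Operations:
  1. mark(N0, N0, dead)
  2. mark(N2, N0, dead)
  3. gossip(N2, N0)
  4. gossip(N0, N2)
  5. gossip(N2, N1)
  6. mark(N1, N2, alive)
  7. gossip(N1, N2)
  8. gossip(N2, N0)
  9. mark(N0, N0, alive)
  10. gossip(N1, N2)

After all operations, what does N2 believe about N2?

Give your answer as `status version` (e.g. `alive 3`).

Op 1: N0 marks N0=dead -> (dead,v1)
Op 2: N2 marks N0=dead -> (dead,v1)
Op 3: gossip N2<->N0 -> N2.N0=(dead,v1) N2.N1=(alive,v0) N2.N2=(alive,v0) | N0.N0=(dead,v1) N0.N1=(alive,v0) N0.N2=(alive,v0)
Op 4: gossip N0<->N2 -> N0.N0=(dead,v1) N0.N1=(alive,v0) N0.N2=(alive,v0) | N2.N0=(dead,v1) N2.N1=(alive,v0) N2.N2=(alive,v0)
Op 5: gossip N2<->N1 -> N2.N0=(dead,v1) N2.N1=(alive,v0) N2.N2=(alive,v0) | N1.N0=(dead,v1) N1.N1=(alive,v0) N1.N2=(alive,v0)
Op 6: N1 marks N2=alive -> (alive,v1)
Op 7: gossip N1<->N2 -> N1.N0=(dead,v1) N1.N1=(alive,v0) N1.N2=(alive,v1) | N2.N0=(dead,v1) N2.N1=(alive,v0) N2.N2=(alive,v1)
Op 8: gossip N2<->N0 -> N2.N0=(dead,v1) N2.N1=(alive,v0) N2.N2=(alive,v1) | N0.N0=(dead,v1) N0.N1=(alive,v0) N0.N2=(alive,v1)
Op 9: N0 marks N0=alive -> (alive,v2)
Op 10: gossip N1<->N2 -> N1.N0=(dead,v1) N1.N1=(alive,v0) N1.N2=(alive,v1) | N2.N0=(dead,v1) N2.N1=(alive,v0) N2.N2=(alive,v1)

Answer: alive 1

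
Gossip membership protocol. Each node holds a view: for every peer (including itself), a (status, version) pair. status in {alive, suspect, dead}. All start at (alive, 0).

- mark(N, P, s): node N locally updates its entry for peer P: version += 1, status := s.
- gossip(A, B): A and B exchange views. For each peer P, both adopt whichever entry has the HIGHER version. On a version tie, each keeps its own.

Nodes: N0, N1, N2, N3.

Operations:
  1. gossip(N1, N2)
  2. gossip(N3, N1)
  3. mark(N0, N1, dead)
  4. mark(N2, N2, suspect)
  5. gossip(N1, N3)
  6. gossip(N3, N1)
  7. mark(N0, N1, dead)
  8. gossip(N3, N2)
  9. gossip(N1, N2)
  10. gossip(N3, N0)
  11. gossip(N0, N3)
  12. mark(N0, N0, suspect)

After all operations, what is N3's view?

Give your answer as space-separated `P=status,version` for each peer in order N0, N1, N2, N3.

Answer: N0=alive,0 N1=dead,2 N2=suspect,1 N3=alive,0

Derivation:
Op 1: gossip N1<->N2 -> N1.N0=(alive,v0) N1.N1=(alive,v0) N1.N2=(alive,v0) N1.N3=(alive,v0) | N2.N0=(alive,v0) N2.N1=(alive,v0) N2.N2=(alive,v0) N2.N3=(alive,v0)
Op 2: gossip N3<->N1 -> N3.N0=(alive,v0) N3.N1=(alive,v0) N3.N2=(alive,v0) N3.N3=(alive,v0) | N1.N0=(alive,v0) N1.N1=(alive,v0) N1.N2=(alive,v0) N1.N3=(alive,v0)
Op 3: N0 marks N1=dead -> (dead,v1)
Op 4: N2 marks N2=suspect -> (suspect,v1)
Op 5: gossip N1<->N3 -> N1.N0=(alive,v0) N1.N1=(alive,v0) N1.N2=(alive,v0) N1.N3=(alive,v0) | N3.N0=(alive,v0) N3.N1=(alive,v0) N3.N2=(alive,v0) N3.N3=(alive,v0)
Op 6: gossip N3<->N1 -> N3.N0=(alive,v0) N3.N1=(alive,v0) N3.N2=(alive,v0) N3.N3=(alive,v0) | N1.N0=(alive,v0) N1.N1=(alive,v0) N1.N2=(alive,v0) N1.N3=(alive,v0)
Op 7: N0 marks N1=dead -> (dead,v2)
Op 8: gossip N3<->N2 -> N3.N0=(alive,v0) N3.N1=(alive,v0) N3.N2=(suspect,v1) N3.N3=(alive,v0) | N2.N0=(alive,v0) N2.N1=(alive,v0) N2.N2=(suspect,v1) N2.N3=(alive,v0)
Op 9: gossip N1<->N2 -> N1.N0=(alive,v0) N1.N1=(alive,v0) N1.N2=(suspect,v1) N1.N3=(alive,v0) | N2.N0=(alive,v0) N2.N1=(alive,v0) N2.N2=(suspect,v1) N2.N3=(alive,v0)
Op 10: gossip N3<->N0 -> N3.N0=(alive,v0) N3.N1=(dead,v2) N3.N2=(suspect,v1) N3.N3=(alive,v0) | N0.N0=(alive,v0) N0.N1=(dead,v2) N0.N2=(suspect,v1) N0.N3=(alive,v0)
Op 11: gossip N0<->N3 -> N0.N0=(alive,v0) N0.N1=(dead,v2) N0.N2=(suspect,v1) N0.N3=(alive,v0) | N3.N0=(alive,v0) N3.N1=(dead,v2) N3.N2=(suspect,v1) N3.N3=(alive,v0)
Op 12: N0 marks N0=suspect -> (suspect,v1)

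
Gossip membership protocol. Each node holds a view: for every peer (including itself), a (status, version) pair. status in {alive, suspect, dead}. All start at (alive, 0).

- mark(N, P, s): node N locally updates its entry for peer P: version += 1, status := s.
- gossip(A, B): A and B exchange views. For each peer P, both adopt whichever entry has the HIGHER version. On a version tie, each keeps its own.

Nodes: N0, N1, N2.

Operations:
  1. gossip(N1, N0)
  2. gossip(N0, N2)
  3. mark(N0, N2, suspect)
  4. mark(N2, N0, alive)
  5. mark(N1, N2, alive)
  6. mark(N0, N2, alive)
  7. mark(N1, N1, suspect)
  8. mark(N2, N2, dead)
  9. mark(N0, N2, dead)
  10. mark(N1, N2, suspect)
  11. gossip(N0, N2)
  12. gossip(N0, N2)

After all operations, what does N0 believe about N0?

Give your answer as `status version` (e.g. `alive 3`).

Op 1: gossip N1<->N0 -> N1.N0=(alive,v0) N1.N1=(alive,v0) N1.N2=(alive,v0) | N0.N0=(alive,v0) N0.N1=(alive,v0) N0.N2=(alive,v0)
Op 2: gossip N0<->N2 -> N0.N0=(alive,v0) N0.N1=(alive,v0) N0.N2=(alive,v0) | N2.N0=(alive,v0) N2.N1=(alive,v0) N2.N2=(alive,v0)
Op 3: N0 marks N2=suspect -> (suspect,v1)
Op 4: N2 marks N0=alive -> (alive,v1)
Op 5: N1 marks N2=alive -> (alive,v1)
Op 6: N0 marks N2=alive -> (alive,v2)
Op 7: N1 marks N1=suspect -> (suspect,v1)
Op 8: N2 marks N2=dead -> (dead,v1)
Op 9: N0 marks N2=dead -> (dead,v3)
Op 10: N1 marks N2=suspect -> (suspect,v2)
Op 11: gossip N0<->N2 -> N0.N0=(alive,v1) N0.N1=(alive,v0) N0.N2=(dead,v3) | N2.N0=(alive,v1) N2.N1=(alive,v0) N2.N2=(dead,v3)
Op 12: gossip N0<->N2 -> N0.N0=(alive,v1) N0.N1=(alive,v0) N0.N2=(dead,v3) | N2.N0=(alive,v1) N2.N1=(alive,v0) N2.N2=(dead,v3)

Answer: alive 1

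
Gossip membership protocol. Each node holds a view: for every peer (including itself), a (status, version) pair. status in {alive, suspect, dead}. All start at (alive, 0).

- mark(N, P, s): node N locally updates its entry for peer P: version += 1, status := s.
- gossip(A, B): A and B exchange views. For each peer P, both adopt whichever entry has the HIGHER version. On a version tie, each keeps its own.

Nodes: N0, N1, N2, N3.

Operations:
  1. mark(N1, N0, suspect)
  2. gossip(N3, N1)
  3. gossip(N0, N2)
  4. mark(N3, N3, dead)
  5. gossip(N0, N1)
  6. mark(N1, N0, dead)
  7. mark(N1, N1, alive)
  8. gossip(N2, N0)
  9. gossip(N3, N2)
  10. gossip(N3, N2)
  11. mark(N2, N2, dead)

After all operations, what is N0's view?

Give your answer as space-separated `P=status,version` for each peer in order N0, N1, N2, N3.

Op 1: N1 marks N0=suspect -> (suspect,v1)
Op 2: gossip N3<->N1 -> N3.N0=(suspect,v1) N3.N1=(alive,v0) N3.N2=(alive,v0) N3.N3=(alive,v0) | N1.N0=(suspect,v1) N1.N1=(alive,v0) N1.N2=(alive,v0) N1.N3=(alive,v0)
Op 3: gossip N0<->N2 -> N0.N0=(alive,v0) N0.N1=(alive,v0) N0.N2=(alive,v0) N0.N3=(alive,v0) | N2.N0=(alive,v0) N2.N1=(alive,v0) N2.N2=(alive,v0) N2.N3=(alive,v0)
Op 4: N3 marks N3=dead -> (dead,v1)
Op 5: gossip N0<->N1 -> N0.N0=(suspect,v1) N0.N1=(alive,v0) N0.N2=(alive,v0) N0.N3=(alive,v0) | N1.N0=(suspect,v1) N1.N1=(alive,v0) N1.N2=(alive,v0) N1.N3=(alive,v0)
Op 6: N1 marks N0=dead -> (dead,v2)
Op 7: N1 marks N1=alive -> (alive,v1)
Op 8: gossip N2<->N0 -> N2.N0=(suspect,v1) N2.N1=(alive,v0) N2.N2=(alive,v0) N2.N3=(alive,v0) | N0.N0=(suspect,v1) N0.N1=(alive,v0) N0.N2=(alive,v0) N0.N3=(alive,v0)
Op 9: gossip N3<->N2 -> N3.N0=(suspect,v1) N3.N1=(alive,v0) N3.N2=(alive,v0) N3.N3=(dead,v1) | N2.N0=(suspect,v1) N2.N1=(alive,v0) N2.N2=(alive,v0) N2.N3=(dead,v1)
Op 10: gossip N3<->N2 -> N3.N0=(suspect,v1) N3.N1=(alive,v0) N3.N2=(alive,v0) N3.N3=(dead,v1) | N2.N0=(suspect,v1) N2.N1=(alive,v0) N2.N2=(alive,v0) N2.N3=(dead,v1)
Op 11: N2 marks N2=dead -> (dead,v1)

Answer: N0=suspect,1 N1=alive,0 N2=alive,0 N3=alive,0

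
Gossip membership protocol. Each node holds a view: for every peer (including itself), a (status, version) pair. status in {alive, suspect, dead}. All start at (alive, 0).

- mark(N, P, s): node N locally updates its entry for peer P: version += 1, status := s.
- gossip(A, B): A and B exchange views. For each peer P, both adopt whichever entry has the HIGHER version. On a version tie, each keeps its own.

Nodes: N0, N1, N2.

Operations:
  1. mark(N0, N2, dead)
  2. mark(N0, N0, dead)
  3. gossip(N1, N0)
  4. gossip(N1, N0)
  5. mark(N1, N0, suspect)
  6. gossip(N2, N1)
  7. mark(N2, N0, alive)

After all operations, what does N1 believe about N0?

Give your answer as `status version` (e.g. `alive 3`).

Answer: suspect 2

Derivation:
Op 1: N0 marks N2=dead -> (dead,v1)
Op 2: N0 marks N0=dead -> (dead,v1)
Op 3: gossip N1<->N0 -> N1.N0=(dead,v1) N1.N1=(alive,v0) N1.N2=(dead,v1) | N0.N0=(dead,v1) N0.N1=(alive,v0) N0.N2=(dead,v1)
Op 4: gossip N1<->N0 -> N1.N0=(dead,v1) N1.N1=(alive,v0) N1.N2=(dead,v1) | N0.N0=(dead,v1) N0.N1=(alive,v0) N0.N2=(dead,v1)
Op 5: N1 marks N0=suspect -> (suspect,v2)
Op 6: gossip N2<->N1 -> N2.N0=(suspect,v2) N2.N1=(alive,v0) N2.N2=(dead,v1) | N1.N0=(suspect,v2) N1.N1=(alive,v0) N1.N2=(dead,v1)
Op 7: N2 marks N0=alive -> (alive,v3)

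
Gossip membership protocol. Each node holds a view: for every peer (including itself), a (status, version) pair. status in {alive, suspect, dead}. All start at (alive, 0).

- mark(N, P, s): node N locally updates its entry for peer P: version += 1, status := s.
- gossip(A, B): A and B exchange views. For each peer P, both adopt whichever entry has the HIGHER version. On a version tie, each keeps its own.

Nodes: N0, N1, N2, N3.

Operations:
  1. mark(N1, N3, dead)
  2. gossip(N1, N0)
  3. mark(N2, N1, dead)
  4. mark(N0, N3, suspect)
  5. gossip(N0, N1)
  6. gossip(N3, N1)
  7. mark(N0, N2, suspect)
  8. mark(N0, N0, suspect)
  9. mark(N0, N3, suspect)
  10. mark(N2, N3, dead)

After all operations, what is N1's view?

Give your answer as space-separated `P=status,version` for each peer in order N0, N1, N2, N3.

Answer: N0=alive,0 N1=alive,0 N2=alive,0 N3=suspect,2

Derivation:
Op 1: N1 marks N3=dead -> (dead,v1)
Op 2: gossip N1<->N0 -> N1.N0=(alive,v0) N1.N1=(alive,v0) N1.N2=(alive,v0) N1.N3=(dead,v1) | N0.N0=(alive,v0) N0.N1=(alive,v0) N0.N2=(alive,v0) N0.N3=(dead,v1)
Op 3: N2 marks N1=dead -> (dead,v1)
Op 4: N0 marks N3=suspect -> (suspect,v2)
Op 5: gossip N0<->N1 -> N0.N0=(alive,v0) N0.N1=(alive,v0) N0.N2=(alive,v0) N0.N3=(suspect,v2) | N1.N0=(alive,v0) N1.N1=(alive,v0) N1.N2=(alive,v0) N1.N3=(suspect,v2)
Op 6: gossip N3<->N1 -> N3.N0=(alive,v0) N3.N1=(alive,v0) N3.N2=(alive,v0) N3.N3=(suspect,v2) | N1.N0=(alive,v0) N1.N1=(alive,v0) N1.N2=(alive,v0) N1.N3=(suspect,v2)
Op 7: N0 marks N2=suspect -> (suspect,v1)
Op 8: N0 marks N0=suspect -> (suspect,v1)
Op 9: N0 marks N3=suspect -> (suspect,v3)
Op 10: N2 marks N3=dead -> (dead,v1)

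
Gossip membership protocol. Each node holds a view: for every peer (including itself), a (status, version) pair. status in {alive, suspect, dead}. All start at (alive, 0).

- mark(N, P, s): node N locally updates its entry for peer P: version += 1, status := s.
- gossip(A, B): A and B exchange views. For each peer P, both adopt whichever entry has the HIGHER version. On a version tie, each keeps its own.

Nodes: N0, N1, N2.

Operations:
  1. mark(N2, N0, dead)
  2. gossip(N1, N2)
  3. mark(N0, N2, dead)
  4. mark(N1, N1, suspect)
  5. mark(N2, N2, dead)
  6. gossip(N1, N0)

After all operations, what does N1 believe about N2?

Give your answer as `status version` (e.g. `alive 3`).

Answer: dead 1

Derivation:
Op 1: N2 marks N0=dead -> (dead,v1)
Op 2: gossip N1<->N2 -> N1.N0=(dead,v1) N1.N1=(alive,v0) N1.N2=(alive,v0) | N2.N0=(dead,v1) N2.N1=(alive,v0) N2.N2=(alive,v0)
Op 3: N0 marks N2=dead -> (dead,v1)
Op 4: N1 marks N1=suspect -> (suspect,v1)
Op 5: N2 marks N2=dead -> (dead,v1)
Op 6: gossip N1<->N0 -> N1.N0=(dead,v1) N1.N1=(suspect,v1) N1.N2=(dead,v1) | N0.N0=(dead,v1) N0.N1=(suspect,v1) N0.N2=(dead,v1)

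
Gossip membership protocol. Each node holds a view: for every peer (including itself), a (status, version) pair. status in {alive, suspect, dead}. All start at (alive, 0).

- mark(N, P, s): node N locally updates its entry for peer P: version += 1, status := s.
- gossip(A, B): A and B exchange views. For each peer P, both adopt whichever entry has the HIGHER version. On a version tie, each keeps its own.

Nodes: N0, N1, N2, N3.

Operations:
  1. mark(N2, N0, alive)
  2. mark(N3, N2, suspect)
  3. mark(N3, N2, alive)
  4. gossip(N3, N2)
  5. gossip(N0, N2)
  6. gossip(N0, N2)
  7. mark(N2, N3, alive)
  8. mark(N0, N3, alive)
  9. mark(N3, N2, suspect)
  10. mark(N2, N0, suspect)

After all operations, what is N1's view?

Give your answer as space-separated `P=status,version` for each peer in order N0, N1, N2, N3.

Op 1: N2 marks N0=alive -> (alive,v1)
Op 2: N3 marks N2=suspect -> (suspect,v1)
Op 3: N3 marks N2=alive -> (alive,v2)
Op 4: gossip N3<->N2 -> N3.N0=(alive,v1) N3.N1=(alive,v0) N3.N2=(alive,v2) N3.N3=(alive,v0) | N2.N0=(alive,v1) N2.N1=(alive,v0) N2.N2=(alive,v2) N2.N3=(alive,v0)
Op 5: gossip N0<->N2 -> N0.N0=(alive,v1) N0.N1=(alive,v0) N0.N2=(alive,v2) N0.N3=(alive,v0) | N2.N0=(alive,v1) N2.N1=(alive,v0) N2.N2=(alive,v2) N2.N3=(alive,v0)
Op 6: gossip N0<->N2 -> N0.N0=(alive,v1) N0.N1=(alive,v0) N0.N2=(alive,v2) N0.N3=(alive,v0) | N2.N0=(alive,v1) N2.N1=(alive,v0) N2.N2=(alive,v2) N2.N3=(alive,v0)
Op 7: N2 marks N3=alive -> (alive,v1)
Op 8: N0 marks N3=alive -> (alive,v1)
Op 9: N3 marks N2=suspect -> (suspect,v3)
Op 10: N2 marks N0=suspect -> (suspect,v2)

Answer: N0=alive,0 N1=alive,0 N2=alive,0 N3=alive,0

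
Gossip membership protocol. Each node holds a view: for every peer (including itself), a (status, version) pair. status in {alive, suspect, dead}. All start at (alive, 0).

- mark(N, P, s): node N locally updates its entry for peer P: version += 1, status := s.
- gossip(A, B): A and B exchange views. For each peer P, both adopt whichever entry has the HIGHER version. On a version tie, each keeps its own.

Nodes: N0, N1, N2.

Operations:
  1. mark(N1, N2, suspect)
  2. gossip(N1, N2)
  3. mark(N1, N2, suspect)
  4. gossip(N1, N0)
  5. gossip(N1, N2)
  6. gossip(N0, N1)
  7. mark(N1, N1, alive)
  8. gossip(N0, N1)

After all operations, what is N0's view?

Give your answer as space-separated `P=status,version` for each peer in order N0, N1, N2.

Op 1: N1 marks N2=suspect -> (suspect,v1)
Op 2: gossip N1<->N2 -> N1.N0=(alive,v0) N1.N1=(alive,v0) N1.N2=(suspect,v1) | N2.N0=(alive,v0) N2.N1=(alive,v0) N2.N2=(suspect,v1)
Op 3: N1 marks N2=suspect -> (suspect,v2)
Op 4: gossip N1<->N0 -> N1.N0=(alive,v0) N1.N1=(alive,v0) N1.N2=(suspect,v2) | N0.N0=(alive,v0) N0.N1=(alive,v0) N0.N2=(suspect,v2)
Op 5: gossip N1<->N2 -> N1.N0=(alive,v0) N1.N1=(alive,v0) N1.N2=(suspect,v2) | N2.N0=(alive,v0) N2.N1=(alive,v0) N2.N2=(suspect,v2)
Op 6: gossip N0<->N1 -> N0.N0=(alive,v0) N0.N1=(alive,v0) N0.N2=(suspect,v2) | N1.N0=(alive,v0) N1.N1=(alive,v0) N1.N2=(suspect,v2)
Op 7: N1 marks N1=alive -> (alive,v1)
Op 8: gossip N0<->N1 -> N0.N0=(alive,v0) N0.N1=(alive,v1) N0.N2=(suspect,v2) | N1.N0=(alive,v0) N1.N1=(alive,v1) N1.N2=(suspect,v2)

Answer: N0=alive,0 N1=alive,1 N2=suspect,2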